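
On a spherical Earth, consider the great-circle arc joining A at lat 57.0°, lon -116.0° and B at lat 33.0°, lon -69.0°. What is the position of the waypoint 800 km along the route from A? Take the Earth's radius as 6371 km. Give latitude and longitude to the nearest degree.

≈ lat 54°, lon -104°

Convert each endpoint to a unit vector on the sphere (x = cos φ cos λ, y = cos φ sin λ, z = sin φ).
The central angle between the endpoints is δ = arccos(p₁·p₂) ≈ 0.695 rad (39.8°). The total great-circle distance is δ·R ≈ 0.695 × 6371 ≈ 4425 km, so the target fraction is f = 800/4425 ≈ 0.181.
Interpolate at f ≈ 0.181 with slerp weights a = sin((1−f)δ)/sin δ ≈ 0.842, b = sin(fδ)/sin δ ≈ 0.196.
p = a·p₁ + b·p₂ ≈ (-0.142, -0.565, 0.813); φ = arcsin(p_z) ≈ 54.35°, λ = atan2(p_y, p_x) ≈ -104.12°.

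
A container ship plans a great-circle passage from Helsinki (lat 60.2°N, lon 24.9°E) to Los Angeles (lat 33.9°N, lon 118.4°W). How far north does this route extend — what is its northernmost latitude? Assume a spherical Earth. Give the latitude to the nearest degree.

The great circle lies in the plane with unit normal n̂ = (p₁ × p₂)/|p₁ × p₂|.
Here n̂_z ≈ -0.249; the vertex latitude is φ_max = arccos|n̂_z| ≈ 75.6°.

≈ 76°N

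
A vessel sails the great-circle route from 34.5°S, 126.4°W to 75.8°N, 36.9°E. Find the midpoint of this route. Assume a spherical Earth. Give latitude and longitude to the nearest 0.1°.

Convert each endpoint to a unit vector on the sphere (x = cos φ cos λ, y = cos φ sin λ, z = sin φ).
The central angle between the endpoints is δ = arccos(p₁·p₂) ≈ 2.408 rad (138.0°).
Interpolate at f = 1/2 with slerp weights a = sin((1−f)δ)/sin δ ≈ 1.394, b = sin(fδ)/sin δ ≈ 1.394.
p = a·p₁ + b·p₂ ≈ (-0.408, -0.719, 0.562); φ = arcsin(p_z) ≈ 34.19°, λ = atan2(p_y, p_x) ≈ -119.58°.

≈ 34.2°N, 119.6°W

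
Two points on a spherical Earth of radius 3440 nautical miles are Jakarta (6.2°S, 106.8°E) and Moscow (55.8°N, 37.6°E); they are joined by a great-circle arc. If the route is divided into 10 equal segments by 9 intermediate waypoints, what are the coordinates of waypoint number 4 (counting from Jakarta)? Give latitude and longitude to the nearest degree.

Write both endpoints as unit vectors p₁, p₂ with components (cos φ cos λ, cos φ sin λ, sin φ).
The central angle between the endpoints is δ = arccos(p₁·p₂) ≈ 1.461 rad (83.7°).
Interpolate at f = 4/10 with slerp weights a = sin((1−f)δ)/sin δ ≈ 0.773, b = sin(fδ)/sin δ ≈ 0.555.
p = a·p₁ + b·p₂ ≈ (0.025, 0.926, 0.376); φ = arcsin(p_z) ≈ 22.06°, λ = atan2(p_y, p_x) ≈ 88.45°.

≈ 22°N, 88°E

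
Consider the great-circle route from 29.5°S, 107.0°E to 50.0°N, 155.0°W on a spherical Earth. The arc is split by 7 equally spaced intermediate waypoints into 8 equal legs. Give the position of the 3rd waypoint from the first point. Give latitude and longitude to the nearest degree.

≈ 4°N, 137°E

Write both endpoints as unit vectors p₁, p₂ with components (cos φ cos λ, cos φ sin λ, sin φ).
The central angle between the endpoints is δ = arccos(p₁·p₂) ≈ 2.043 rad (117.1°).
Interpolate at f = 3/8 with slerp weights a = sin((1−f)δ)/sin δ ≈ 1.075, b = sin(fδ)/sin δ ≈ 0.779.
p = a·p₁ + b·p₂ ≈ (-0.727, 0.683, 0.067); φ = arcsin(p_z) ≈ 3.85°, λ = atan2(p_y, p_x) ≈ 136.79°.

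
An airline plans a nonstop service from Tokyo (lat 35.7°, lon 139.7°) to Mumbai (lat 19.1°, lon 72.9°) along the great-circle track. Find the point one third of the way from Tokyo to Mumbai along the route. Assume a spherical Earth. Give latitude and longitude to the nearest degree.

The haversine formula gives a central angle δ ≈ 1.055 rad (60.4°) between the endpoints.
Interpolate at f = 1/3 with slerp weights a = sin((1−f)δ)/sin δ ≈ 0.743, b = sin(fδ)/sin δ ≈ 0.396.
p = a·p₁ + b·p₂ ≈ (-0.350, 0.748, 0.563); φ = arcsin(p_z) ≈ 34.29°, λ = atan2(p_y, p_x) ≈ 115.10°.

≈ lat 34°, lon 115°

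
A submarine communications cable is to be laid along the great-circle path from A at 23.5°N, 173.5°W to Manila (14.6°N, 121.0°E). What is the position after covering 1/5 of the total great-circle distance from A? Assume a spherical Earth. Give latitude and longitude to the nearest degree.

From cos δ = sin φ₁ sin φ₂ + cos φ₁ cos φ₂ cos Δλ, the central angle is δ ≈ 1.083 rad (62.1°).
Interpolate at f = 1/5 with slerp weights a = sin((1−f)δ)/sin δ ≈ 0.863, b = sin(fδ)/sin δ ≈ 0.243.
p = a·p₁ + b·p₂ ≈ (-0.907, 0.112, 0.405); φ = arcsin(p_z) ≈ 23.91°, λ = atan2(p_y, p_x) ≈ 172.95°.

≈ 24°N, 173°E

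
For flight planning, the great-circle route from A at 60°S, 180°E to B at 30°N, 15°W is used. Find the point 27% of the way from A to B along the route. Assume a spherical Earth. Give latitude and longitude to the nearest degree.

Convert each endpoint to a unit vector on the sphere (x = cos φ cos λ, y = cos φ sin λ, z = sin φ).
The central angle between the endpoints is δ = arccos(p₁·p₂) ≈ 2.589 rad (148.4°).
Interpolate at f = 0.27 with slerp weights a = sin((1−f)δ)/sin δ ≈ 1.809, b = sin(fδ)/sin δ ≈ 1.226.
p = a·p₁ + b·p₂ ≈ (0.121, -0.275, -0.954); φ = arcsin(p_z) ≈ -72.52°, λ = atan2(p_y, p_x) ≈ -66.21°.

≈ 73°S, 66°W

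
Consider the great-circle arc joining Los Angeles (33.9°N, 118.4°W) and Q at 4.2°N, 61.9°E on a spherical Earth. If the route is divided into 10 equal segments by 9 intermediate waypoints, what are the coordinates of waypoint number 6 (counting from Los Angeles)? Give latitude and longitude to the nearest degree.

From cos δ = sin φ₁ sin φ₂ + cos φ₁ cos φ₂ cos Δλ, the central angle is δ ≈ 2.477 rad (141.9°).
Interpolate at f = 6/10 with slerp weights a = sin((1−f)δ)/sin δ ≈ 1.355, b = sin(fδ)/sin δ ≈ 1.615.
p = a·p₁ + b·p₂ ≈ (0.223, 0.431, 0.874); φ = arcsin(p_z) ≈ 60.96°, λ = atan2(p_y, p_x) ≈ 62.60°.

≈ 61°N, 63°E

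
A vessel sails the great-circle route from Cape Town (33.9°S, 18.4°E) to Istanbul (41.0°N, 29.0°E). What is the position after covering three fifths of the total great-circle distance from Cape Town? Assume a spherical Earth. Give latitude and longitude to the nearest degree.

≈ (11°N, 24°E)

Write both endpoints as unit vectors p₁, p₂ with components (cos φ cos λ, cos φ sin λ, sin φ).
The central angle between the endpoints is δ = arccos(p₁·p₂) ≈ 1.318 rad (75.5°).
Interpolate at f = 3/5 with slerp weights a = sin((1−f)δ)/sin δ ≈ 0.520, b = sin(fδ)/sin δ ≈ 0.734.
p = a·p₁ + b·p₂ ≈ (0.894, 0.405, 0.192); φ = arcsin(p_z) ≈ 11.06°, λ = atan2(p_y, p_x) ≈ 24.36°.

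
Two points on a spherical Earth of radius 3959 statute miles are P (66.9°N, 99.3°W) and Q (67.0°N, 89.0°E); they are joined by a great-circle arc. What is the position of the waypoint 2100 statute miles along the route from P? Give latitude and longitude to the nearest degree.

From cos δ = sin φ₁ sin φ₂ + cos φ₁ cos φ₂ cos Δλ, the central angle is δ ≈ 0.802 rad (46.0°). The total great-circle distance is δ·R ≈ 0.802 × 3959 ≈ 3177 mi, so the target fraction is f = 2100/3177 ≈ 0.661.
Interpolate at f ≈ 0.661 with slerp weights a = sin((1−f)δ)/sin δ ≈ 0.374, b = sin(fδ)/sin δ ≈ 0.704.
p = a·p₁ + b·p₂ ≈ (-0.019, 0.130, 0.991); φ = arcsin(p_z) ≈ 82.44°, λ = atan2(p_y, p_x) ≈ 98.25°.

≈ (82°N, 98°E)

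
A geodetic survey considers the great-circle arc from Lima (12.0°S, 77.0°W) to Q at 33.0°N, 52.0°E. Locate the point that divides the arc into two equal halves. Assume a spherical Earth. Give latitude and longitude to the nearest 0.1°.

The haversine formula gives a central angle δ ≈ 2.252 rad (129.0°) between the endpoints.
Interpolate at f = 1/2 with slerp weights a = sin((1−f)δ)/sin δ ≈ 1.162, b = sin(fδ)/sin δ ≈ 1.162.
p = a·p₁ + b·p₂ ≈ (0.855, -0.339, 0.391); φ = arcsin(p_z) ≈ 23.03°, λ = atan2(p_y, p_x) ≈ -21.64°.

≈ 23.0°N, 21.6°W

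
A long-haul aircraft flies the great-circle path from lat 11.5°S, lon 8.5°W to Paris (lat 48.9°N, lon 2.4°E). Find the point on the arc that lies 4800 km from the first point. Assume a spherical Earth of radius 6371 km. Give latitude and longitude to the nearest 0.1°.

Convert each endpoint to a unit vector on the sphere (x = cos φ cos λ, y = cos φ sin λ, z = sin φ).
The central angle between the endpoints is δ = arccos(p₁·p₂) ≈ 1.067 rad (61.2°). The total great-circle distance is δ·R ≈ 1.067 × 6371 ≈ 6801 km, so the target fraction is f = 4800/6801 ≈ 0.706.
Interpolate at f ≈ 0.706 with slerp weights a = sin((1−f)δ)/sin δ ≈ 0.353, b = sin(fδ)/sin δ ≈ 0.781.
p = a·p₁ + b·p₂ ≈ (0.855, -0.030, 0.518); φ = arcsin(p_z) ≈ 31.21°, λ = atan2(p_y, p_x) ≈ -1.98°.

≈ lat 31.2°N, lon 2.0°W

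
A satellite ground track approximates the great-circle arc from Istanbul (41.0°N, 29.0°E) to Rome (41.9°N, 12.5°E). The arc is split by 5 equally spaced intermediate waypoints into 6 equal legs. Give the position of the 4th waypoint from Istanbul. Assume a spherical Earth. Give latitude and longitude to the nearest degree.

From cos δ = sin φ₁ sin φ₂ + cos φ₁ cos φ₂ cos Δλ, the central angle is δ ≈ 0.216 rad (12.4°).
Interpolate at f = 4/6 with slerp weights a = sin((1−f)δ)/sin δ ≈ 0.336, b = sin(fδ)/sin δ ≈ 0.670.
p = a·p₁ + b·p₂ ≈ (0.708, 0.231, 0.667); φ = arcsin(p_z) ≈ 41.86°, λ = atan2(p_y, p_x) ≈ 18.04°.

≈ (42°N, 18°E)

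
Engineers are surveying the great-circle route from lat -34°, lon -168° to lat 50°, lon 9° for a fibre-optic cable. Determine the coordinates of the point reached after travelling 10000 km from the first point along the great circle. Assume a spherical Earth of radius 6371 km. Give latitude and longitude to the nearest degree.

The haversine formula gives a central angle δ ≈ 2.860 rad (163.8°) between the endpoints. The total great-circle distance is δ·R ≈ 2.860 × 6371 ≈ 18219 km, so the target fraction is f = 10000/18219 ≈ 0.549.
Interpolate at f ≈ 0.549 with slerp weights a = sin((1−f)δ)/sin δ ≈ 3.454, b = sin(fδ)/sin δ ≈ 3.595.
p = a·p₁ + b·p₂ ≈ (-0.519, -0.234, 0.822); φ = arcsin(p_z) ≈ 55.31°, λ = atan2(p_y, p_x) ≈ -155.73°.

≈ lat 55°, lon -156°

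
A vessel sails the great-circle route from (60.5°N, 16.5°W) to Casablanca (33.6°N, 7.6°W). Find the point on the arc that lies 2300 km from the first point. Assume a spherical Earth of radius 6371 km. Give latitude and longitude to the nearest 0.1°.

From cos δ = sin φ₁ sin φ₂ + cos φ₁ cos φ₂ cos Δλ, the central angle is δ ≈ 0.480 rad (27.5°). The total great-circle distance is δ·R ≈ 0.480 × 6371 ≈ 3060 km, so the target fraction is f = 2300/3060 ≈ 0.752.
Interpolate at f ≈ 0.752 with slerp weights a = sin((1−f)δ)/sin δ ≈ 0.258, b = sin(fδ)/sin δ ≈ 0.764.
p = a·p₁ + b·p₂ ≈ (0.753, -0.120, 0.647); φ = arcsin(p_z) ≈ 40.33°, λ = atan2(p_y, p_x) ≈ -9.07°.

≈ (40.3°N, 9.1°W)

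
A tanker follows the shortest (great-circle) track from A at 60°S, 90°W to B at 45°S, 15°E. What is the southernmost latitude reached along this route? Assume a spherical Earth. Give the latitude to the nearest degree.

The great circle lies in the plane with unit normal n̂ = (p₁ × p₂)/|p₁ × p₂|.
Here n̂_z ≈ +0.400; the vertex latitude is φ_max = arccos|n̂_z| ≈ 66.4°.
Check via Clairaut: cos φ_max = |cos φ₁| · sin C = cos(60.0°)·sin(126.9°) ≈ 0.400, again giving ≈ 66.4°.

≈ 66°S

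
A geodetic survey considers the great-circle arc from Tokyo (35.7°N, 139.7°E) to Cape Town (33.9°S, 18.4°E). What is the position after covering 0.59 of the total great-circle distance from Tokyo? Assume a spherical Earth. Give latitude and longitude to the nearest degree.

≈ 6°S, 69°E

The haversine formula gives a central angle δ ≈ 2.313 rad (132.5°) between the endpoints.
Interpolate at f = 0.59 with slerp weights a = sin((1−f)δ)/sin δ ≈ 1.102, b = sin(fδ)/sin δ ≈ 1.328.
p = a·p₁ + b·p₂ ≈ (0.363, 0.927, -0.097); φ = arcsin(p_z) ≈ -5.59°, λ = atan2(p_y, p_x) ≈ 68.60°.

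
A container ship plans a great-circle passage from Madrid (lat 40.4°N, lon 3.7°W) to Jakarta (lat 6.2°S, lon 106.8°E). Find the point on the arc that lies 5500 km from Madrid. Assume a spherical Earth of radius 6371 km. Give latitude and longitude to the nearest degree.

≈ lat 31°N, lon 57°E

The haversine formula gives a central angle δ ≈ 1.913 rad (109.6°) between the endpoints. The total great-circle distance is δ·R ≈ 1.913 × 6371 ≈ 12185 km, so the target fraction is f = 5500/12185 ≈ 0.451.
Interpolate at f ≈ 0.451 with slerp weights a = sin((1−f)δ)/sin δ ≈ 0.920, b = sin(fδ)/sin δ ≈ 0.807.
p = a·p₁ + b·p₂ ≈ (0.468, 0.722, 0.509); φ = arcsin(p_z) ≈ 30.62°, λ = atan2(p_y, p_x) ≈ 57.09°.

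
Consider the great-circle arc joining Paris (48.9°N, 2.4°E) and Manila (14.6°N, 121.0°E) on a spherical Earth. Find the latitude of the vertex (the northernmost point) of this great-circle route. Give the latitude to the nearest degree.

The great circle lies in the plane with unit normal n̂ = (p₁ × p₂)/|p₁ × p₂|.
Here n̂_z ≈ +0.562; the vertex latitude is φ_max = arccos|n̂_z| ≈ 55.8°.
Check via Clairaut: cos φ_max = |cos φ₁| · sin C = cos(48.9°)·sin(58.8°) ≈ 0.562, again giving ≈ 55.8°.

≈ 56°N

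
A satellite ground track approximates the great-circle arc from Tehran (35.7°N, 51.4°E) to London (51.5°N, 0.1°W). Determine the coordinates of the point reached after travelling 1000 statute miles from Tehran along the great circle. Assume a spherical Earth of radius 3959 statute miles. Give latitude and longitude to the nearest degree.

Convert each endpoint to a unit vector on the sphere (x = cos φ cos λ, y = cos φ sin λ, z = sin φ).
The central angle between the endpoints is δ = arccos(p₁·p₂) ≈ 0.690 rad (39.5°). The total great-circle distance is δ·R ≈ 0.690 × 3959 ≈ 2731 mi, so the target fraction is f = 1000/2731 ≈ 0.366.
Interpolate at f ≈ 0.366 with slerp weights a = sin((1−f)δ)/sin δ ≈ 0.665, b = sin(fδ)/sin δ ≈ 0.393.
p = a·p₁ + b·p₂ ≈ (0.582, 0.422, 0.696); φ = arcsin(p_z) ≈ 44.07°, λ = atan2(p_y, p_x) ≈ 35.96°.

≈ 44°N, 36°E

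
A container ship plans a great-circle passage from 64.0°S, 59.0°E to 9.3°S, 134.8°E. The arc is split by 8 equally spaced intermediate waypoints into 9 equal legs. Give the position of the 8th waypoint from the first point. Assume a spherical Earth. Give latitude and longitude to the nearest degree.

The haversine formula gives a central angle δ ≈ 1.317 rad (75.4°) between the endpoints.
Interpolate at f = 8/9 with slerp weights a = sin((1−f)δ)/sin δ ≈ 0.151, b = sin(fδ)/sin δ ≈ 0.951.
p = a·p₁ + b·p₂ ≈ (-0.628, 0.723, -0.289); φ = arcsin(p_z) ≈ -16.81°, λ = atan2(p_y, p_x) ≈ 130.97°.

≈ 17°S, 131°E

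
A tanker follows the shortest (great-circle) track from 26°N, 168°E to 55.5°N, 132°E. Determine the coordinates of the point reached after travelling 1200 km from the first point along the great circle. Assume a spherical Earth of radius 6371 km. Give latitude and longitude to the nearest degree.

Convert each endpoint to a unit vector on the sphere (x = cos φ cos λ, y = cos φ sin λ, z = sin φ).
The central angle between the endpoints is δ = arccos(p₁·p₂) ≈ 0.687 rad (39.4°). The total great-circle distance is δ·R ≈ 0.687 × 6371 ≈ 4377 km, so the target fraction is f = 1200/4377 ≈ 0.274.
Interpolate at f ≈ 0.274 with slerp weights a = sin((1−f)δ)/sin δ ≈ 0.754, b = sin(fδ)/sin δ ≈ 0.295.
p = a·p₁ + b·p₂ ≈ (-0.775, 0.265, 0.574); φ = arcsin(p_z) ≈ 35.02°, λ = atan2(p_y, p_x) ≈ 161.11°.

≈ 35°N, 161°E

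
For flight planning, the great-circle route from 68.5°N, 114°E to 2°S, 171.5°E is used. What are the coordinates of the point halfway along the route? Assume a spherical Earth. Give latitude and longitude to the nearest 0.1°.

The haversine formula gives a central angle δ ≈ 1.406 rad (80.5°) between the endpoints.
Interpolate at f = 1/2 with slerp weights a = sin((1−f)δ)/sin δ ≈ 0.655, b = sin(fδ)/sin δ ≈ 0.655.
p = a·p₁ + b·p₂ ≈ (-0.745, 0.316, 0.587); φ = arcsin(p_z) ≈ 35.93°, λ = atan2(p_y, p_x) ≈ 157.01°.

≈ 35.9°N, 157.0°E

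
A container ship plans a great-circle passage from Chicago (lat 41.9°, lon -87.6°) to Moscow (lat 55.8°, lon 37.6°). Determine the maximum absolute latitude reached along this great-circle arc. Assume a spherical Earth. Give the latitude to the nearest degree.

The great circle lies in the plane with unit normal n̂ = (p₁ × p₂)/|p₁ × p₂|.
Here n̂_z ≈ +0.360; the vertex latitude is φ_max = arccos|n̂_z| ≈ 68.9°.
Check via Clairaut: cos φ_max = |cos φ₁| · sin C = cos(41.9°)·sin(28.9°) ≈ 0.360, again giving ≈ 68.9°.

≈ 69°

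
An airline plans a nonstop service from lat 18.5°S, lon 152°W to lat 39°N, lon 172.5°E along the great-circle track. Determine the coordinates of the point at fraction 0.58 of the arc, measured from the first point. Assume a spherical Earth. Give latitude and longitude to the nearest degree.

≈ lat 15°N, lon 171°W

The haversine formula gives a central angle δ ≈ 1.159 rad (66.4°) between the endpoints.
Interpolate at f = 0.58 with slerp weights a = sin((1−f)δ)/sin δ ≈ 0.510, b = sin(fδ)/sin δ ≈ 0.680.
p = a·p₁ + b·p₂ ≈ (-0.951, -0.158, 0.266); φ = arcsin(p_z) ≈ 15.41°, λ = atan2(p_y, p_x) ≈ -170.55°.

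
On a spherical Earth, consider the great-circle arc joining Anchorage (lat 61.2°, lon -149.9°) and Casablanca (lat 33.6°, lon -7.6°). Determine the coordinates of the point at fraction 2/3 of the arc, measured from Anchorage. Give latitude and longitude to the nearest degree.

≈ lat 58°, lon -23°

Write both endpoints as unit vectors p₁, p₂ with components (cos φ cos λ, cos φ sin λ, sin φ).
The central angle between the endpoints is δ = arccos(p₁·p₂) ≈ 1.403 rad (80.4°).
Interpolate at f = 2/3 with slerp weights a = sin((1−f)δ)/sin δ ≈ 0.457, b = sin(fδ)/sin δ ≈ 0.816.
p = a·p₁ + b·p₂ ≈ (0.483, -0.200, 0.852); φ = arcsin(p_z) ≈ 58.45°, λ = atan2(p_y, p_x) ≈ -22.52°.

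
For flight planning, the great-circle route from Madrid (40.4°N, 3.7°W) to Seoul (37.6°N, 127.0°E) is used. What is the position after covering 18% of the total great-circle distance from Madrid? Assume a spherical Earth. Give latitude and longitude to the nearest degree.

Write both endpoints as unit vectors p₁, p₂ with components (cos φ cos λ, cos φ sin λ, sin φ).
The central angle between the endpoints is δ = arccos(p₁·p₂) ≈ 1.569 rad (89.9°).
Interpolate at f = 0.18 with slerp weights a = sin((1−f)δ)/sin δ ≈ 0.960, b = sin(fδ)/sin δ ≈ 0.279.
p = a·p₁ + b·p₂ ≈ (0.597, 0.129, 0.792); φ = arcsin(p_z) ≈ 52.38°, λ = atan2(p_y, p_x) ≈ 12.21°.

≈ 52°N, 12°E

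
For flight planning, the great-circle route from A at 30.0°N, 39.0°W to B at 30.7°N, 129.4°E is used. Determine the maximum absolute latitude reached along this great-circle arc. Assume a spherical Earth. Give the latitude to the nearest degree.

The great circle lies in the plane with unit normal n̂ = (p₁ × p₂)/|p₁ × p₂|.
Here n̂_z ≈ +0.170; the vertex latitude is φ_max = arccos|n̂_z| ≈ 80.2°.

≈ 80°N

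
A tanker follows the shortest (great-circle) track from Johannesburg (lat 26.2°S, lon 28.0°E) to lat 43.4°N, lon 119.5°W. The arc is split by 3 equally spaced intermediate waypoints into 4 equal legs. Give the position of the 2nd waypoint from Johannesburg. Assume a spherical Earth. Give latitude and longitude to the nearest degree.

Convert each endpoint to a unit vector on the sphere (x = cos φ cos λ, y = cos φ sin λ, z = sin φ).
The central angle between the endpoints is δ = arccos(p₁·p₂) ≈ 2.593 rad (148.6°).
Interpolate at f = 2/4 with slerp weights a = sin((1−f)δ)/sin δ ≈ 1.845, b = sin(fδ)/sin δ ≈ 1.845.
p = a·p₁ + b·p₂ ≈ (0.802, -0.390, 0.453); φ = arcsin(p_z) ≈ 26.95°, λ = atan2(p_y, p_x) ≈ -25.92°.

≈ lat 27°N, lon 26°W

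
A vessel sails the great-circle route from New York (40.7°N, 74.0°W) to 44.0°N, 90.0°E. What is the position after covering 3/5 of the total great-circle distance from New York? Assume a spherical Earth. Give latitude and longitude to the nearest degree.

Convert each endpoint to a unit vector on the sphere (x = cos φ cos λ, y = cos φ sin λ, z = sin φ).
The central angle between the endpoints is δ = arccos(p₁·p₂) ≈ 1.642 rad (94.1°).
Interpolate at f = 3/5 with slerp weights a = sin((1−f)δ)/sin δ ≈ 0.612, b = sin(fδ)/sin δ ≈ 0.836.
p = a·p₁ + b·p₂ ≈ (0.128, 0.155, 0.980); φ = arcsin(p_z) ≈ 78.41°, λ = atan2(p_y, p_x) ≈ 50.45°.

≈ 78°N, 50°E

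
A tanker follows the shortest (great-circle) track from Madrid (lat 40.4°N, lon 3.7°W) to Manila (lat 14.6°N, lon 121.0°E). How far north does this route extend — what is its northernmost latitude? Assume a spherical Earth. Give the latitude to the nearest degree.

The great circle lies in the plane with unit normal n̂ = (p₁ × p₂)/|p₁ × p₂|.
Here n̂_z ≈ +0.627; the vertex latitude is φ_max = arccos|n̂_z| ≈ 51.2°.
Check via Clairaut: cos φ_max = |cos φ₁| · sin C = cos(40.4°)·sin(55.4°) ≈ 0.627, again giving ≈ 51.2°.

≈ 51°N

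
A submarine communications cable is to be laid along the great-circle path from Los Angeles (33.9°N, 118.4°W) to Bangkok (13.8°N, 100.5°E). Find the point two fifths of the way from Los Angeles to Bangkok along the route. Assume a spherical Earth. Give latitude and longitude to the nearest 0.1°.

≈ 54.4°N, 178.4°E

From cos δ = sin φ₁ sin φ₂ + cos φ₁ cos φ₂ cos Δλ, the central angle is δ ≈ 2.088 rad (119.6°).
Interpolate at f = 2/5 with slerp weights a = sin((1−f)δ)/sin δ ≈ 1.093, b = sin(fδ)/sin δ ≈ 0.853.
p = a·p₁ + b·p₂ ≈ (-0.582, 0.017, 0.813); φ = arcsin(p_z) ≈ 54.37°, λ = atan2(p_y, p_x) ≈ 178.37°.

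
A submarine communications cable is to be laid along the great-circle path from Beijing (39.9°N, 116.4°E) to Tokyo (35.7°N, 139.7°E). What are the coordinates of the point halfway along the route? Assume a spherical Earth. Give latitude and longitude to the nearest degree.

Write both endpoints as unit vectors p₁, p₂ with components (cos φ cos λ, cos φ sin λ, sin φ).
The central angle between the endpoints is δ = arccos(p₁·p₂) ≈ 0.329 rad (18.8°).
Interpolate at f = 1/2 with slerp weights a = sin((1−f)δ)/sin δ ≈ 0.507, b = sin(fδ)/sin δ ≈ 0.507.
p = a·p₁ + b·p₂ ≈ (-0.487, 0.614, 0.621); φ = arcsin(p_z) ≈ 38.38°, λ = atan2(p_y, p_x) ≈ 128.39°.

≈ (38°N, 128°E)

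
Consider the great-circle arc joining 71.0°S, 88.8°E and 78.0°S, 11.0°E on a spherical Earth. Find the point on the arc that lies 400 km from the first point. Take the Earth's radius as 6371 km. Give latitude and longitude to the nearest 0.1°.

The haversine formula gives a central angle δ ≈ 0.351 rad (20.1°) between the endpoints. The total great-circle distance is δ·R ≈ 0.351 × 6371 ≈ 2234 km, so the target fraction is f = 400/2234 ≈ 0.179.
Interpolate at f ≈ 0.179 with slerp weights a = sin((1−f)δ)/sin δ ≈ 0.826, b = sin(fδ)/sin δ ≈ 0.183.
p = a·p₁ + b·p₂ ≈ (0.043, 0.276, -0.960); φ = arcsin(p_z) ≈ -73.77°, λ = atan2(p_y, p_x) ≈ 81.17°.

≈ 73.8°S, 81.2°E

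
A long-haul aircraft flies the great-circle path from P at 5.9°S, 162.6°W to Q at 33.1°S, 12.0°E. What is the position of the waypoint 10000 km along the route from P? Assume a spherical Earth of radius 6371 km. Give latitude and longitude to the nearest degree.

≈ 81°S, 34°W

The haversine formula gives a central angle δ ≈ 2.455 rad (140.7°) between the endpoints. The total great-circle distance is δ·R ≈ 2.455 × 6371 ≈ 15641 km, so the target fraction is f = 10000/15641 ≈ 0.639.
Interpolate at f ≈ 0.639 with slerp weights a = sin((1−f)δ)/sin δ ≈ 1.221, b = sin(fδ)/sin δ ≈ 1.578.
p = a·p₁ + b·p₂ ≈ (0.133, -0.089, -0.987); φ = arcsin(p_z) ≈ -80.79°, λ = atan2(p_y, p_x) ≈ -33.57°.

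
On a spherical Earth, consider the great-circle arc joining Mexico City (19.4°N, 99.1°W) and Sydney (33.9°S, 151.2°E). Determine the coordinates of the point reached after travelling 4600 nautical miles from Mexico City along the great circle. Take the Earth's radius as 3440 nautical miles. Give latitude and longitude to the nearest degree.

≈ (22°S, 165°W)

Write both endpoints as unit vectors p₁, p₂ with components (cos φ cos λ, cos φ sin λ, sin φ).
The central angle between the endpoints is δ = arccos(p₁·p₂) ≈ 2.037 rad (116.7°). The total great-circle distance is δ·R ≈ 2.037 × 3440 ≈ 7006 nmi, so the target fraction is f = 4600/7006 ≈ 0.657.
Interpolate at f ≈ 0.657 with slerp weights a = sin((1−f)δ)/sin δ ≈ 0.721, b = sin(fδ)/sin δ ≈ 1.089.
p = a·p₁ + b·p₂ ≈ (-0.899, -0.236, -0.368); φ = arcsin(p_z) ≈ -21.59°, λ = atan2(p_y, p_x) ≈ -165.32°.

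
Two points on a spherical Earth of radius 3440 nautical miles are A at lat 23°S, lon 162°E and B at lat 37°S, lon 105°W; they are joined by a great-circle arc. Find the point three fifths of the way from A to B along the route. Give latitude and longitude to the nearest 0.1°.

The haversine formula gives a central angle δ ≈ 1.373 rad (78.7°) between the endpoints.
Interpolate at f = 3/5 with slerp weights a = sin((1−f)δ)/sin δ ≈ 0.532, b = sin(fδ)/sin δ ≈ 0.748.
p = a·p₁ + b·p₂ ≈ (-0.621, -0.426, -0.658); φ = arcsin(p_z) ≈ -41.17°, λ = atan2(p_y, p_x) ≈ -145.55°.

≈ lat 41.2°S, lon 145.5°W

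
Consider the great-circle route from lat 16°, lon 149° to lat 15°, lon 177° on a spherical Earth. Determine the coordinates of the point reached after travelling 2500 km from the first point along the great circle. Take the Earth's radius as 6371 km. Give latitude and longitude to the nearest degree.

The haversine formula gives a central angle δ ≈ 0.471 rad (27.0°) between the endpoints. The total great-circle distance is δ·R ≈ 0.471 × 6371 ≈ 3000 km, so the target fraction is f = 2500/3000 ≈ 0.833.
Interpolate at f ≈ 0.833 with slerp weights a = sin((1−f)δ)/sin δ ≈ 0.173, b = sin(fδ)/sin δ ≈ 0.843.
p = a·p₁ + b·p₂ ≈ (-0.955, 0.128, 0.266); φ = arcsin(p_z) ≈ 15.41°, λ = atan2(p_y, p_x) ≈ 172.36°.

≈ lat 15°, lon 172°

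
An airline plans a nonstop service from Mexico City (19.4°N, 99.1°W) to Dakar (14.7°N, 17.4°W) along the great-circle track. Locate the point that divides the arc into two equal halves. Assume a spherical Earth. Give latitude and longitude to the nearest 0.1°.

≈ (22.1°N, 57.6°W)

Write both endpoints as unit vectors p₁, p₂ with components (cos φ cos λ, cos φ sin λ, sin φ).
The central angle between the endpoints is δ = arccos(p₁·p₂) ≈ 1.353 rad (77.5°).
Interpolate at f = 1/2 with slerp weights a = sin((1−f)δ)/sin δ ≈ 0.641, b = sin(fδ)/sin δ ≈ 0.641.
p = a·p₁ + b·p₂ ≈ (0.496, -0.783, 0.376); φ = arcsin(p_z) ≈ 22.07°, λ = atan2(p_y, p_x) ≈ -57.63°.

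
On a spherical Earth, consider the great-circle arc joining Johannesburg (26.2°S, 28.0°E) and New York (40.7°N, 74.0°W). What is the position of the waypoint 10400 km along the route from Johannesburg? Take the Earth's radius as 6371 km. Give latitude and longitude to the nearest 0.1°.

The haversine formula gives a central angle δ ≈ 2.015 rad (115.4°) between the endpoints. The total great-circle distance is δ·R ≈ 2.015 × 6371 ≈ 12835 km, so the target fraction is f = 10400/12835 ≈ 0.810.
Interpolate at f ≈ 0.810 with slerp weights a = sin((1−f)δ)/sin δ ≈ 0.413, b = sin(fδ)/sin δ ≈ 1.105.
p = a·p₁ + b·p₂ ≈ (0.558, -0.631, 0.538); φ = arcsin(p_z) ≈ 32.57°, λ = atan2(p_y, p_x) ≈ -48.53°.

≈ 32.6°N, 48.5°W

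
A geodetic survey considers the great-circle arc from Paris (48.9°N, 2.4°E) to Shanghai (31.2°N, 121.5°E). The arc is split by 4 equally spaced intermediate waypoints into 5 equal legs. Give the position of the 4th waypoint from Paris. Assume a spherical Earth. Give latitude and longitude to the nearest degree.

≈ (44°N, 108°E)

The haversine formula gives a central angle δ ≈ 1.454 rad (83.3°) between the endpoints.
Interpolate at f = 4/5 with slerp weights a = sin((1−f)δ)/sin δ ≈ 0.289, b = sin(fδ)/sin δ ≈ 0.924.
p = a·p₁ + b·p₂ ≈ (-0.224, 0.682, 0.696); φ = arcsin(p_z) ≈ 44.13°, λ = atan2(p_y, p_x) ≈ 108.15°.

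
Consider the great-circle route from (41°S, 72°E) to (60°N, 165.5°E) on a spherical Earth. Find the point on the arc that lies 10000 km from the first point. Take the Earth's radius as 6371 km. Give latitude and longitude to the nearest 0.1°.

The haversine formula gives a central angle δ ≈ 2.203 rad (126.2°) between the endpoints. The total great-circle distance is δ·R ≈ 2.203 × 6371 ≈ 14037 km, so the target fraction is f = 10000/14037 ≈ 0.712.
Interpolate at f ≈ 0.712 with slerp weights a = sin((1−f)δ)/sin δ ≈ 0.734, b = sin(fδ)/sin δ ≈ 1.240.
p = a·p₁ + b·p₂ ≈ (-0.429, 0.682, 0.592); φ = arcsin(p_z) ≈ 36.31°, λ = atan2(p_y, p_x) ≈ 122.16°.

≈ (36.3°N, 122.2°E)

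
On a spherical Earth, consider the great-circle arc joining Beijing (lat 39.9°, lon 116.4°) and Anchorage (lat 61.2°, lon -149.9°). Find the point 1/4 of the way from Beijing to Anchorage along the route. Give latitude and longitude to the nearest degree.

Write both endpoints as unit vectors p₁, p₂ with components (cos φ cos λ, cos φ sin λ, sin φ).
The central angle between the endpoints is δ = arccos(p₁·p₂) ≈ 1.002 rad (57.4°).
Interpolate at f = 1/4 with slerp weights a = sin((1−f)δ)/sin δ ≈ 0.810, b = sin(fδ)/sin δ ≈ 0.294.
p = a·p₁ + b·p₂ ≈ (-0.399, 0.486, 0.778); φ = arcsin(p_z) ≈ 51.05°, λ = atan2(p_y, p_x) ≈ 129.40°.

≈ lat 51°, lon 129°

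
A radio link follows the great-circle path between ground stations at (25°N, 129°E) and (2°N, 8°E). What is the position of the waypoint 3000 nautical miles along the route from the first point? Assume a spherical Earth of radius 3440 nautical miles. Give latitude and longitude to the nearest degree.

Write both endpoints as unit vectors p₁, p₂ with components (cos φ cos λ, cos φ sin λ, sin φ).
The central angle between the endpoints is δ = arccos(p₁·p₂) ≈ 2.040 rad (116.9°). The total great-circle distance is δ·R ≈ 2.040 × 3440 ≈ 7016 nmi, so the target fraction is f = 3000/7016 ≈ 0.428.
Interpolate at f ≈ 0.428 with slerp weights a = sin((1−f)δ)/sin δ ≈ 1.031, b = sin(fδ)/sin δ ≈ 0.858.
p = a·p₁ + b·p₂ ≈ (0.261, 0.845, 0.466); φ = arcsin(p_z) ≈ 27.75°, λ = atan2(p_y, p_x) ≈ 72.82°.

≈ (28°N, 73°E)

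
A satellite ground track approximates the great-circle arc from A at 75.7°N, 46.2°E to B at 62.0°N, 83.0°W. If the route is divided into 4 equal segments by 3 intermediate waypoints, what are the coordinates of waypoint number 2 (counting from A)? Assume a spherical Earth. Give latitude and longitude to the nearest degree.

≈ 79°N, 52°W

Write both endpoints as unit vectors p₁, p₂ with components (cos φ cos λ, cos φ sin λ, sin φ).
The central angle between the endpoints is δ = arccos(p₁·p₂) ≈ 0.672 rad (38.5°).
Interpolate at f = 2/4 with slerp weights a = sin((1−f)δ)/sin δ ≈ 0.530, b = sin(fδ)/sin δ ≈ 0.530.
p = a·p₁ + b·p₂ ≈ (0.121, -0.152, 0.981); φ = arcsin(p_z) ≈ 78.79°, λ = atan2(p_y, p_x) ≈ -51.58°.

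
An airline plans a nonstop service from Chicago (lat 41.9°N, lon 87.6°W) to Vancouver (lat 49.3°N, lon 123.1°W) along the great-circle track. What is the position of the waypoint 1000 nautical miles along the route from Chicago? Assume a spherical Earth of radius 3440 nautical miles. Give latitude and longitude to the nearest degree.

From cos δ = sin φ₁ sin φ₂ + cos φ₁ cos φ₂ cos Δλ, the central angle is δ ≈ 0.448 rad (25.7°). The total great-circle distance is δ·R ≈ 0.448 × 3440 ≈ 1540 nmi, so the target fraction is f = 1000/1540 ≈ 0.649.
Interpolate at f ≈ 0.649 with slerp weights a = sin((1−f)δ)/sin δ ≈ 0.361, b = sin(fδ)/sin δ ≈ 0.662.
p = a·p₁ + b·p₂ ≈ (-0.225, -0.630, 0.743); φ = arcsin(p_z) ≈ 48.00°, λ = atan2(p_y, p_x) ≈ -109.61°.

≈ lat 48°N, lon 110°W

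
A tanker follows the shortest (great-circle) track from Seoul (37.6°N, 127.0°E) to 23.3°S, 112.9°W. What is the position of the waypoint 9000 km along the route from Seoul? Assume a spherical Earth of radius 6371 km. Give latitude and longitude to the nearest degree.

≈ 4°N, 152°W

The haversine formula gives a central angle δ ≈ 2.222 rad (127.3°) between the endpoints. The total great-circle distance is δ·R ≈ 2.222 × 6371 ≈ 14157 km, so the target fraction is f = 9000/14157 ≈ 0.636.
Interpolate at f ≈ 0.636 with slerp weights a = sin((1−f)δ)/sin δ ≈ 0.910, b = sin(fδ)/sin δ ≈ 1.242.
p = a·p₁ + b·p₂ ≈ (-0.878, -0.475, 0.064); φ = arcsin(p_z) ≈ 3.68°, λ = atan2(p_y, p_x) ≈ -151.60°.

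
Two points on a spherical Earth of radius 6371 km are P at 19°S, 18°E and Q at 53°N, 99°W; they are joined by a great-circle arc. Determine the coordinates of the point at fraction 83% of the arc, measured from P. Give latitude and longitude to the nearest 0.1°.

≈ 51.6°N, 65.1°W

Write both endpoints as unit vectors p₁, p₂ with components (cos φ cos λ, cos φ sin λ, sin φ).
The central angle between the endpoints is δ = arccos(p₁·p₂) ≈ 2.116 rad (121.2°).
Interpolate at f = 0.83 with slerp weights a = sin((1−f)δ)/sin δ ≈ 0.412, b = sin(fδ)/sin δ ≈ 1.149.
p = a·p₁ + b·p₂ ≈ (0.262, -0.563, 0.784); φ = arcsin(p_z) ≈ 51.62°, λ = atan2(p_y, p_x) ≈ -65.05°.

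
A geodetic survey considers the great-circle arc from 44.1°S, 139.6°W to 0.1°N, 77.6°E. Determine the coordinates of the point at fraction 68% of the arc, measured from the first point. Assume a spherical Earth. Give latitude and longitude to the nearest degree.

Convert each endpoint to a unit vector on the sphere (x = cos φ cos λ, y = cos φ sin λ, z = sin φ).
The central angle between the endpoints is δ = arccos(p₁·p₂) ≈ 2.181 rad (125.0°).
Interpolate at f = 0.68 with slerp weights a = sin((1−f)δ)/sin δ ≈ 0.784, b = sin(fδ)/sin δ ≈ 1.216.
p = a·p₁ + b·p₂ ≈ (-0.168, 0.822, -0.544); φ = arcsin(p_z) ≈ -32.94°, λ = atan2(p_y, p_x) ≈ 101.54°.

≈ 33°S, 102°E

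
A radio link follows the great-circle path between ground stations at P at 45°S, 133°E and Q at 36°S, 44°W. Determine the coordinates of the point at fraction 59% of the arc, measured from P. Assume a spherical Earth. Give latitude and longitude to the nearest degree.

Convert each endpoint to a unit vector on the sphere (x = cos φ cos λ, y = cos φ sin λ, z = sin φ).
The central angle between the endpoints is δ = arccos(p₁·p₂) ≈ 1.727 rad (99.0°).
Interpolate at f = 0.59 with slerp weights a = sin((1−f)δ)/sin δ ≈ 0.658, b = sin(fδ)/sin δ ≈ 0.862.
p = a·p₁ + b·p₂ ≈ (0.184, -0.144, -0.972); φ = arcsin(p_z) ≈ -76.48°, λ = atan2(p_y, p_x) ≈ -38.02°.

≈ 76°S, 38°W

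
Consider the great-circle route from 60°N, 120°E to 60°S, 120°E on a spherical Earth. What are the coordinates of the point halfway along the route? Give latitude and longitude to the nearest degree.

Write both endpoints as unit vectors p₁, p₂ with components (cos φ cos λ, cos φ sin λ, sin φ).
The central angle between the endpoints is δ = arccos(p₁·p₂) ≈ 2.094 rad (120.0°).
Interpolate at f = 1/2 with slerp weights a = sin((1−f)δ)/sin δ ≈ 1.000, b = sin(fδ)/sin δ ≈ 1.000.
p = a·p₁ + b·p₂ ≈ (-0.500, 0.866, 0.000); φ = arcsin(p_z) ≈ 0.00°, λ = atan2(p_y, p_x) ≈ 120.00°.

≈ 0°N, 120°E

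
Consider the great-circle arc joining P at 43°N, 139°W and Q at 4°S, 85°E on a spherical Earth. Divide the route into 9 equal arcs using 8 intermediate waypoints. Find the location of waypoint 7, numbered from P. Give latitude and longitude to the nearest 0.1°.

≈ 17.6°N, 102.6°E

Convert each endpoint to a unit vector on the sphere (x = cos φ cos λ, y = cos φ sin λ, z = sin φ).
The central angle between the endpoints is δ = arccos(p₁·p₂) ≈ 2.180 rad (124.9°).
Interpolate at f = 7/9 with slerp weights a = sin((1−f)δ)/sin δ ≈ 0.568, b = sin(fδ)/sin δ ≈ 1.210.
p = a·p₁ + b·p₂ ≈ (-0.208, 0.930, 0.303); φ = arcsin(p_z) ≈ 17.64°, λ = atan2(p_y, p_x) ≈ 102.63°.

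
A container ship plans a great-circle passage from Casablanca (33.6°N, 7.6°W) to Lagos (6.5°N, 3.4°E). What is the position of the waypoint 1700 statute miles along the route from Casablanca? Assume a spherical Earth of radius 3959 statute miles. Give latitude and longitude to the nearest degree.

The haversine formula gives a central angle δ ≈ 0.505 rad (29.0°) between the endpoints. The total great-circle distance is δ·R ≈ 0.505 × 3959 ≈ 2001 mi, so the target fraction is f = 1700/2001 ≈ 0.850.
Interpolate at f ≈ 0.850 with slerp weights a = sin((1−f)δ)/sin δ ≈ 0.157, b = sin(fδ)/sin δ ≈ 0.860.
p = a·p₁ + b·p₂ ≈ (0.982, 0.033, 0.184); φ = arcsin(p_z) ≈ 10.61°, λ = atan2(p_y, p_x) ≈ 1.95°.

≈ 11°N, 2°E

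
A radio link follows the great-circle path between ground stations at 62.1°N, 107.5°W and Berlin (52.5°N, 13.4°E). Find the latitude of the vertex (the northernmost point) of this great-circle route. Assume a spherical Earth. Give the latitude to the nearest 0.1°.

The great circle lies in the plane with unit normal n̂ = (p₁ × p₂)/|p₁ × p₂|.
Here n̂_z ≈ +0.294; the vertex latitude is φ_max = arccos|n̂_z| ≈ 72.9°.

≈ 72.9°N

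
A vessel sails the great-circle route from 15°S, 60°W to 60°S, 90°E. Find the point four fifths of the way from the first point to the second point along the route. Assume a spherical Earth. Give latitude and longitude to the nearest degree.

The haversine formula gives a central angle δ ≈ 1.766 rad (101.2°) between the endpoints.
Interpolate at f = 4/5 with slerp weights a = sin((1−f)δ)/sin δ ≈ 0.353, b = sin(fδ)/sin δ ≈ 1.007.
p = a·p₁ + b·p₂ ≈ (0.170, 0.208, -0.963); φ = arcsin(p_z) ≈ -74.39°, λ = atan2(p_y, p_x) ≈ 50.74°.

≈ 74°S, 51°E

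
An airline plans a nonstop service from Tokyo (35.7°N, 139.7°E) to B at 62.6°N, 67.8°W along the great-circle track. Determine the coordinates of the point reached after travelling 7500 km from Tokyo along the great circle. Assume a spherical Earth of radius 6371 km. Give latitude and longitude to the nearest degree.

Convert each endpoint to a unit vector on the sphere (x = cos φ cos λ, y = cos φ sin λ, z = sin φ).
The central angle between the endpoints is δ = arccos(p₁·p₂) ≈ 1.383 rad (79.2°). The total great-circle distance is δ·R ≈ 1.383 × 6371 ≈ 8812 km, so the target fraction is f = 7500/8812 ≈ 0.851.
Interpolate at f ≈ 0.851 with slerp weights a = sin((1−f)δ)/sin δ ≈ 0.208, b = sin(fδ)/sin δ ≈ 0.940.
p = a·p₁ + b·p₂ ≈ (0.035, -0.291, 0.956); φ = arcsin(p_z) ≈ 72.95°, λ = atan2(p_y, p_x) ≈ -83.23°.

≈ 73°N, 83°W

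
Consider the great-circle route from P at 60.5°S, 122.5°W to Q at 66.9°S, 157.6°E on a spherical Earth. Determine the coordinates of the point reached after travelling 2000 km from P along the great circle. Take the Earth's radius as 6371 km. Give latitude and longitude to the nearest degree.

Convert each endpoint to a unit vector on the sphere (x = cos φ cos λ, y = cos φ sin λ, z = sin φ).
The central angle between the endpoints is δ = arccos(p₁·p₂) ≈ 0.584 rad (33.4°). The total great-circle distance is δ·R ≈ 0.584 × 6371 ≈ 3718 km, so the target fraction is f = 2000/3718 ≈ 0.538.
Interpolate at f ≈ 0.538 with slerp weights a = sin((1−f)δ)/sin δ ≈ 0.484, b = sin(fδ)/sin δ ≈ 0.560.
p = a·p₁ + b·p₂ ≈ (-0.331, -0.117, -0.936); φ = arcsin(p_z) ≈ -69.44°, λ = atan2(p_y, p_x) ≈ -160.54°.

≈ 69°S, 161°W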